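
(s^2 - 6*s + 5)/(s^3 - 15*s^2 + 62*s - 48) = (s - 5)/(s^2 - 14*s + 48)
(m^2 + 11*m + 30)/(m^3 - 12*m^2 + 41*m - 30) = (m^2 + 11*m + 30)/(m^3 - 12*m^2 + 41*m - 30)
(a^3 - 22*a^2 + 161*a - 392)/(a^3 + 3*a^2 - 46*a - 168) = (a^2 - 15*a + 56)/(a^2 + 10*a + 24)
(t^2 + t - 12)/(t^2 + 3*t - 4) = (t - 3)/(t - 1)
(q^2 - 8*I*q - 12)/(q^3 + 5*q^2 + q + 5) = (q^2 - 8*I*q - 12)/(q^3 + 5*q^2 + q + 5)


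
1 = 1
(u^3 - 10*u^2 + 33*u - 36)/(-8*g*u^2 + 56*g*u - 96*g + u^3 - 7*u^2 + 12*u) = (u - 3)/(-8*g + u)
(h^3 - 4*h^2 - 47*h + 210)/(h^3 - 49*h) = (h^2 - 11*h + 30)/(h*(h - 7))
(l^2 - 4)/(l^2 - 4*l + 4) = (l + 2)/(l - 2)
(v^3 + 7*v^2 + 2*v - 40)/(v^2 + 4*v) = v + 3 - 10/v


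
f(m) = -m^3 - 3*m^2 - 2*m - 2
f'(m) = -3*m^2 - 6*m - 2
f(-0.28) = -1.65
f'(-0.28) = -0.56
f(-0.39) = -1.62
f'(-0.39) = -0.12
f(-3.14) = 5.66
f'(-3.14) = -12.74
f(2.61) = -45.44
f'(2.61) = -38.10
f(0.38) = -3.25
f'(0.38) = -4.71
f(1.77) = -20.48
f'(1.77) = -22.02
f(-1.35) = -2.31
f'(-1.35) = 0.63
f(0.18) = -2.46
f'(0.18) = -3.18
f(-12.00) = 1318.00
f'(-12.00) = -362.00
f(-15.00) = 2728.00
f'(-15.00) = -587.00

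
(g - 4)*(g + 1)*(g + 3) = g^3 - 13*g - 12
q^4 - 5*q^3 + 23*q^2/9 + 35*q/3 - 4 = (q - 3)^2*(q - 1/3)*(q + 4/3)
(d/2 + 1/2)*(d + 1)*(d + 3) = d^3/2 + 5*d^2/2 + 7*d/2 + 3/2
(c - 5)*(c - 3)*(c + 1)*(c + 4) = c^4 - 3*c^3 - 21*c^2 + 43*c + 60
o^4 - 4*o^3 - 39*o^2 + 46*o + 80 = (o - 8)*(o - 2)*(o + 1)*(o + 5)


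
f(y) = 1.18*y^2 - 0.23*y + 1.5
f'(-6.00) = -14.39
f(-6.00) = 45.36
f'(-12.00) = -28.55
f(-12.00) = 174.18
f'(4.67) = 10.79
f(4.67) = 26.16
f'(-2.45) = -6.01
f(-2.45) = 9.15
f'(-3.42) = -8.30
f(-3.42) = 16.09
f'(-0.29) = -0.91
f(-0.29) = 1.67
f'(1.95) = 4.37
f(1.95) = 5.54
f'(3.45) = 7.91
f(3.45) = 14.75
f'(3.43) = 7.86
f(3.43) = 14.59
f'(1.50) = 3.31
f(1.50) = 3.81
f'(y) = 2.36*y - 0.23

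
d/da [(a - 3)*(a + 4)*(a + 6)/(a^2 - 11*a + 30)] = (a^4 - 22*a^3 + 19*a^2 + 564*a - 972)/(a^4 - 22*a^3 + 181*a^2 - 660*a + 900)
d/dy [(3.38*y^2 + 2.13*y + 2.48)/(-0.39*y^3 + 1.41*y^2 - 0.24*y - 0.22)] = (1.3182*y^4 + 1.6614*y^3 - 0.9129*y^2 - 8.4808*y + 0.1266)/(0.1521*y^6 - 1.0998*y^5 + 2.1753*y^4 - 0.5052*y^3 - 0.5628*y^2 + 0.1056*y + 0.0484)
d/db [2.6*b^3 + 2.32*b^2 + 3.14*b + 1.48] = 7.8*b^2 + 4.64*b + 3.14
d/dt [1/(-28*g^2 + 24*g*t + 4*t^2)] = (-3*g - t)/(2*(-7*g^2 + 6*g*t + t^2)^2)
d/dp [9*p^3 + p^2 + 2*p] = 27*p^2 + 2*p + 2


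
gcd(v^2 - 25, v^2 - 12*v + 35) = v - 5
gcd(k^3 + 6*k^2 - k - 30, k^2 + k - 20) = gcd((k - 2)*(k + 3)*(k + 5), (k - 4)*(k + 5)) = k + 5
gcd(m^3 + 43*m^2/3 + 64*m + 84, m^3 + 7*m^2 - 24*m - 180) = m^2 + 12*m + 36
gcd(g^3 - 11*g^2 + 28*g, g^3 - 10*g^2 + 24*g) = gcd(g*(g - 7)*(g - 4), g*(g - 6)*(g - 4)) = g^2 - 4*g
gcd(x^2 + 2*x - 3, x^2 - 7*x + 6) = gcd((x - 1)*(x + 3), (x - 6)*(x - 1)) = x - 1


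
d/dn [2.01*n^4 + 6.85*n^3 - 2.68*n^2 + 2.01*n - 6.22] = 8.04*n^3 + 20.55*n^2 - 5.36*n + 2.01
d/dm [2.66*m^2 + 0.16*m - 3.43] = 5.32*m + 0.16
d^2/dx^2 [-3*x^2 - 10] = -6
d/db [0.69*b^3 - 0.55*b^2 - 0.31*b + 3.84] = 2.07*b^2 - 1.1*b - 0.31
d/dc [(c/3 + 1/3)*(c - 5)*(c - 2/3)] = c^2 - 28*c/9 - 7/9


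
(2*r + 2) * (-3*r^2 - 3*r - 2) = -6*r^3 - 12*r^2 - 10*r - 4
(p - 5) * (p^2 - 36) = p^3 - 5*p^2 - 36*p + 180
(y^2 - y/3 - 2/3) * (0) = 0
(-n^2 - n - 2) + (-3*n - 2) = -n^2 - 4*n - 4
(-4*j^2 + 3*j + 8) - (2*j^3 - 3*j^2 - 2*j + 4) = -2*j^3 - j^2 + 5*j + 4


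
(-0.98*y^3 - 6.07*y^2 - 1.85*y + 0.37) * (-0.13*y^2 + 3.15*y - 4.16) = 0.1274*y^5 - 2.2979*y^4 - 14.8032*y^3 + 19.3756*y^2 + 8.8615*y - 1.5392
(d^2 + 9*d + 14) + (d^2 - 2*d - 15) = 2*d^2 + 7*d - 1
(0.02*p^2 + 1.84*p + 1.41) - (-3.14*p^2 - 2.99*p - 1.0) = 3.16*p^2 + 4.83*p + 2.41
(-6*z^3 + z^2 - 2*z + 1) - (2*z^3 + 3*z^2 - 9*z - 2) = -8*z^3 - 2*z^2 + 7*z + 3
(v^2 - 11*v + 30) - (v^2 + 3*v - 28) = 58 - 14*v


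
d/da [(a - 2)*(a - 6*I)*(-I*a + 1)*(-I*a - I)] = -4*a^3 + a^2*(3 + 15*I) + a*(-8 - 10*I) + 6 - 10*I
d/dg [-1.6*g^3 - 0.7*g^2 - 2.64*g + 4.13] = -4.8*g^2 - 1.4*g - 2.64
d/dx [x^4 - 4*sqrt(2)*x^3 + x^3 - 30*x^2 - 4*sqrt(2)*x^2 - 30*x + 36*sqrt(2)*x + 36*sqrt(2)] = 4*x^3 - 12*sqrt(2)*x^2 + 3*x^2 - 60*x - 8*sqrt(2)*x - 30 + 36*sqrt(2)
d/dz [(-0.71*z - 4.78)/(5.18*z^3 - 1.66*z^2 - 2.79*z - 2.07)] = (7.3556*z^3 + 73.1026*z^2 - 15.8696*z - 11.8665)/(26.8324*z^6 - 17.1976*z^5 - 26.1488*z^4 - 12.1824*z^3 + 14.6565*z^2 + 11.5506*z + 4.2849)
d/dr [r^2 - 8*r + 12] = 2*r - 8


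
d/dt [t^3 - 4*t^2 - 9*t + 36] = 3*t^2 - 8*t - 9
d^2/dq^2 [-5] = 0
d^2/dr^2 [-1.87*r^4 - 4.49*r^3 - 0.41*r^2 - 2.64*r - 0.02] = -22.44*r^2 - 26.94*r - 0.82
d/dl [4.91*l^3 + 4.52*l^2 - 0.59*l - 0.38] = 14.73*l^2 + 9.04*l - 0.59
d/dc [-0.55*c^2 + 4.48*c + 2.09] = 4.48 - 1.1*c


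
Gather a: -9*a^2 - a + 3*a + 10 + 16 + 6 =-9*a^2 + 2*a + 32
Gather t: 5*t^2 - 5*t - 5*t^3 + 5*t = -5*t^3 + 5*t^2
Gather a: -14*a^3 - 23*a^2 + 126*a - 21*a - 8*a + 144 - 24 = -14*a^3 - 23*a^2 + 97*a + 120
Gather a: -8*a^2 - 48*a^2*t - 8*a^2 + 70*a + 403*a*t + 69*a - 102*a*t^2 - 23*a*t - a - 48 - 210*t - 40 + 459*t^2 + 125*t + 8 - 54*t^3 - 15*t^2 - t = a^2*(-48*t - 16) + a*(-102*t^2 + 380*t + 138) - 54*t^3 + 444*t^2 - 86*t - 80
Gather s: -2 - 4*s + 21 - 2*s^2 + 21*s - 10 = -2*s^2 + 17*s + 9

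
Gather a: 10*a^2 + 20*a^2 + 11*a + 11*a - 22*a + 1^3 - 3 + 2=30*a^2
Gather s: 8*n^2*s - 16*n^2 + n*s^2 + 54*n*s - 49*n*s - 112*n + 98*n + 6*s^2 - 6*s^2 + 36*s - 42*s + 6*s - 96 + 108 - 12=-16*n^2 + n*s^2 - 14*n + s*(8*n^2 + 5*n)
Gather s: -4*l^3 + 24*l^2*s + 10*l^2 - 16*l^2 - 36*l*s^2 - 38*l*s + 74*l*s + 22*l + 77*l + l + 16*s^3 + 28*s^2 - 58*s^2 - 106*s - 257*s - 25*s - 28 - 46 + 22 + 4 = -4*l^3 - 6*l^2 + 100*l + 16*s^3 + s^2*(-36*l - 30) + s*(24*l^2 + 36*l - 388) - 48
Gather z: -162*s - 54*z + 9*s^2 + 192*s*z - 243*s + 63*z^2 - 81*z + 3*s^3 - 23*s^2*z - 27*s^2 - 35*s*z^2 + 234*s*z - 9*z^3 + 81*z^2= 3*s^3 - 18*s^2 - 405*s - 9*z^3 + z^2*(144 - 35*s) + z*(-23*s^2 + 426*s - 135)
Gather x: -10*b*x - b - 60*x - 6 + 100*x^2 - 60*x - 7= -b + 100*x^2 + x*(-10*b - 120) - 13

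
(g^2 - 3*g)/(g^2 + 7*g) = (g - 3)/(g + 7)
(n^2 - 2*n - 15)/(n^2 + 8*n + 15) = (n - 5)/(n + 5)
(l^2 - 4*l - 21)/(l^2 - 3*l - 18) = (l - 7)/(l - 6)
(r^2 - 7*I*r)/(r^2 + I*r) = (r - 7*I)/(r + I)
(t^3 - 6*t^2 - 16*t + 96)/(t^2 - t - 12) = (t^2 - 2*t - 24)/(t + 3)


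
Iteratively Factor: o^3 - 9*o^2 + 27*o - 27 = (o - 3)*(o^2 - 6*o + 9) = (o - 3)^2*(o - 3)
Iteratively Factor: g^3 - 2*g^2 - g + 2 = (g - 1)*(g^2 - g - 2) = (g - 2)*(g - 1)*(g + 1)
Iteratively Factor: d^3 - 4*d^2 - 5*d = (d - 5)*(d^2 + d) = d*(d - 5)*(d + 1)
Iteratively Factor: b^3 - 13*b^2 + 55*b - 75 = (b - 3)*(b^2 - 10*b + 25) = (b - 5)*(b - 3)*(b - 5)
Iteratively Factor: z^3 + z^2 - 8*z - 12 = (z + 2)*(z^2 - z - 6) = (z - 3)*(z + 2)*(z + 2)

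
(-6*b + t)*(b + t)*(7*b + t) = -42*b^3 - 41*b^2*t + 2*b*t^2 + t^3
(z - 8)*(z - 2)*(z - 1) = z^3 - 11*z^2 + 26*z - 16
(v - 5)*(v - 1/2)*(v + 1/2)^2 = v^4 - 9*v^3/2 - 11*v^2/4 + 9*v/8 + 5/8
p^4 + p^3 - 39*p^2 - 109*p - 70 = (p - 7)*(p + 1)*(p + 2)*(p + 5)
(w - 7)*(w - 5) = w^2 - 12*w + 35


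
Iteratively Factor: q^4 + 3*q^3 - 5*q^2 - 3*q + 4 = (q + 4)*(q^3 - q^2 - q + 1) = (q - 1)*(q + 4)*(q^2 - 1) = (q - 1)*(q + 1)*(q + 4)*(q - 1)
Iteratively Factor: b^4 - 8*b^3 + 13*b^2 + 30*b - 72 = (b - 4)*(b^3 - 4*b^2 - 3*b + 18) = (b - 4)*(b + 2)*(b^2 - 6*b + 9) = (b - 4)*(b - 3)*(b + 2)*(b - 3)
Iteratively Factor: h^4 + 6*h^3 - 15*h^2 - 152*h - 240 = (h + 4)*(h^3 + 2*h^2 - 23*h - 60) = (h + 3)*(h + 4)*(h^2 - h - 20) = (h + 3)*(h + 4)^2*(h - 5)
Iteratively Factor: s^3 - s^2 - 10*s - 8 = (s + 1)*(s^2 - 2*s - 8) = (s + 1)*(s + 2)*(s - 4)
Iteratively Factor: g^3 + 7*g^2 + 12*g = (g + 3)*(g^2 + 4*g) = (g + 3)*(g + 4)*(g)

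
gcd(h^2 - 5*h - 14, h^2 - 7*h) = h - 7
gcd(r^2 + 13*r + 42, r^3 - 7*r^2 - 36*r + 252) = r + 6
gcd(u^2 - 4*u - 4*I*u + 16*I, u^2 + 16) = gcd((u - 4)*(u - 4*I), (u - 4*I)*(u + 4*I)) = u - 4*I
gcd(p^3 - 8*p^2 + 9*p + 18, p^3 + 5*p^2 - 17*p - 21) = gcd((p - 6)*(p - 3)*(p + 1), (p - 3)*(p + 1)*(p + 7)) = p^2 - 2*p - 3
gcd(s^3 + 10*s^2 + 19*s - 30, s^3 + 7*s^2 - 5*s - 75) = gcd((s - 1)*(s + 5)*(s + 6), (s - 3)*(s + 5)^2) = s + 5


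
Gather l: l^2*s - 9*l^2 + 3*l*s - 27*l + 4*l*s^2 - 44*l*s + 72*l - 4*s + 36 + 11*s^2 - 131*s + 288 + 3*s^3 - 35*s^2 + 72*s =l^2*(s - 9) + l*(4*s^2 - 41*s + 45) + 3*s^3 - 24*s^2 - 63*s + 324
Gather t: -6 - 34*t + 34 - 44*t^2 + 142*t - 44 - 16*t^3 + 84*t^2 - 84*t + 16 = -16*t^3 + 40*t^2 + 24*t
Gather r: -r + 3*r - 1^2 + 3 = 2*r + 2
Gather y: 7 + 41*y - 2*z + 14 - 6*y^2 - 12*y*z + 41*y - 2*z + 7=-6*y^2 + y*(82 - 12*z) - 4*z + 28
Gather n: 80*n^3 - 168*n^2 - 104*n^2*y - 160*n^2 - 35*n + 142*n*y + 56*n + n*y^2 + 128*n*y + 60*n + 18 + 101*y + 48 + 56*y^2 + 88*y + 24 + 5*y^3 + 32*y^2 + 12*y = 80*n^3 + n^2*(-104*y - 328) + n*(y^2 + 270*y + 81) + 5*y^3 + 88*y^2 + 201*y + 90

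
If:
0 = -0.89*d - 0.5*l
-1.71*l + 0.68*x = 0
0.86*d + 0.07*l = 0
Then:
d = 0.00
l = 0.00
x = 0.00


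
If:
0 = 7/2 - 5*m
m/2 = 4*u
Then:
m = 7/10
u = 7/80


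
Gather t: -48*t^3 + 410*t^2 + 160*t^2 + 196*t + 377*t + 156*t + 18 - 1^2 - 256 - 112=-48*t^3 + 570*t^2 + 729*t - 351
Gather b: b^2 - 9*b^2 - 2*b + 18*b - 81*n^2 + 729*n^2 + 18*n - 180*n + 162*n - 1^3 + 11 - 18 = -8*b^2 + 16*b + 648*n^2 - 8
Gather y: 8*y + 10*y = 18*y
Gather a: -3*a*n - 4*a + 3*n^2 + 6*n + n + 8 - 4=a*(-3*n - 4) + 3*n^2 + 7*n + 4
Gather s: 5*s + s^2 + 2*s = s^2 + 7*s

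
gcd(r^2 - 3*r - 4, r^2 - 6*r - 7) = r + 1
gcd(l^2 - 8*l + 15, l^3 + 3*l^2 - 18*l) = l - 3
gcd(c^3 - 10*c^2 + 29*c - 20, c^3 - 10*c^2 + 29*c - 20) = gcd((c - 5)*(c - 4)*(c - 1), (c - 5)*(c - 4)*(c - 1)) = c^3 - 10*c^2 + 29*c - 20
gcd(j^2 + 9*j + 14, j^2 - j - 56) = j + 7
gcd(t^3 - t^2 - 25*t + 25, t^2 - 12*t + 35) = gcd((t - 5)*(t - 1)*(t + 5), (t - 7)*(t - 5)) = t - 5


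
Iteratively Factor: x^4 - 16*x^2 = (x)*(x^3 - 16*x) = x*(x + 4)*(x^2 - 4*x) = x^2*(x + 4)*(x - 4)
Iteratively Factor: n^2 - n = (n - 1)*(n)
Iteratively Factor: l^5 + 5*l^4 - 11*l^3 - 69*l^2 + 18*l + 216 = (l - 3)*(l^4 + 8*l^3 + 13*l^2 - 30*l - 72) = (l - 3)*(l - 2)*(l^3 + 10*l^2 + 33*l + 36) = (l - 3)*(l - 2)*(l + 4)*(l^2 + 6*l + 9) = (l - 3)*(l - 2)*(l + 3)*(l + 4)*(l + 3)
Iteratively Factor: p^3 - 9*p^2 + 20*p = (p - 4)*(p^2 - 5*p) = (p - 5)*(p - 4)*(p)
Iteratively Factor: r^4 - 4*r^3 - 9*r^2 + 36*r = (r + 3)*(r^3 - 7*r^2 + 12*r) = (r - 3)*(r + 3)*(r^2 - 4*r) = (r - 4)*(r - 3)*(r + 3)*(r)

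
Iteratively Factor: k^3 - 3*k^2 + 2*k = (k)*(k^2 - 3*k + 2) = k*(k - 2)*(k - 1)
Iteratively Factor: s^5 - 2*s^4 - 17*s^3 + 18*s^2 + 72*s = (s - 3)*(s^4 + s^3 - 14*s^2 - 24*s) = (s - 3)*(s + 2)*(s^3 - s^2 - 12*s) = (s - 4)*(s - 3)*(s + 2)*(s^2 + 3*s) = s*(s - 4)*(s - 3)*(s + 2)*(s + 3)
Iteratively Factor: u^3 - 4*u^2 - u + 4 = (u - 4)*(u^2 - 1) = (u - 4)*(u + 1)*(u - 1)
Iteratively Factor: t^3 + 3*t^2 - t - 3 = (t - 1)*(t^2 + 4*t + 3) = (t - 1)*(t + 1)*(t + 3)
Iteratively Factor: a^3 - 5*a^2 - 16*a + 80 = (a - 5)*(a^2 - 16) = (a - 5)*(a - 4)*(a + 4)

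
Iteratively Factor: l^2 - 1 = (l - 1)*(l + 1)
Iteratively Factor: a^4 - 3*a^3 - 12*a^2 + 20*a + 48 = (a - 4)*(a^3 + a^2 - 8*a - 12) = (a - 4)*(a + 2)*(a^2 - a - 6) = (a - 4)*(a - 3)*(a + 2)*(a + 2)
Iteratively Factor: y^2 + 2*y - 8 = (y + 4)*(y - 2)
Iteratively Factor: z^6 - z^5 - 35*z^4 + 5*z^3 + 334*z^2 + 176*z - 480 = (z - 4)*(z^5 + 3*z^4 - 23*z^3 - 87*z^2 - 14*z + 120) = (z - 4)*(z + 3)*(z^4 - 23*z^2 - 18*z + 40) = (z - 4)*(z - 1)*(z + 3)*(z^3 + z^2 - 22*z - 40) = (z - 4)*(z - 1)*(z + 2)*(z + 3)*(z^2 - z - 20) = (z - 4)*(z - 1)*(z + 2)*(z + 3)*(z + 4)*(z - 5)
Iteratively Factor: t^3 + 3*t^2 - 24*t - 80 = (t - 5)*(t^2 + 8*t + 16) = (t - 5)*(t + 4)*(t + 4)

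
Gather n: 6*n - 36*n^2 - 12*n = -36*n^2 - 6*n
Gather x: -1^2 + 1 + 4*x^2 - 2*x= 4*x^2 - 2*x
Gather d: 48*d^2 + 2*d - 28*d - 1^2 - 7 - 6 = 48*d^2 - 26*d - 14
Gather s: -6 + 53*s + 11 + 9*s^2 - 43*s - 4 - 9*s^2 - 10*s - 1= 0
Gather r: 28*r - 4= 28*r - 4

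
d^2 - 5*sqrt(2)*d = d*(d - 5*sqrt(2))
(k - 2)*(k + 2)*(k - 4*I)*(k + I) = k^4 - 3*I*k^3 + 12*I*k - 16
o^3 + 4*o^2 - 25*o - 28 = (o - 4)*(o + 1)*(o + 7)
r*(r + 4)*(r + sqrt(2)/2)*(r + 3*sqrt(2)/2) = r^4 + 2*sqrt(2)*r^3 + 4*r^3 + 3*r^2/2 + 8*sqrt(2)*r^2 + 6*r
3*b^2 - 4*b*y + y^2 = (-3*b + y)*(-b + y)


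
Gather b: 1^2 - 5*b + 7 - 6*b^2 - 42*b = -6*b^2 - 47*b + 8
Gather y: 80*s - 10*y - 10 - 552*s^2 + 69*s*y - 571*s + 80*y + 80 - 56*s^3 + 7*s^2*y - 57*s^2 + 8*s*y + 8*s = -56*s^3 - 609*s^2 - 483*s + y*(7*s^2 + 77*s + 70) + 70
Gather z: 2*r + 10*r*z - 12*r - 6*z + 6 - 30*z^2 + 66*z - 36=-10*r - 30*z^2 + z*(10*r + 60) - 30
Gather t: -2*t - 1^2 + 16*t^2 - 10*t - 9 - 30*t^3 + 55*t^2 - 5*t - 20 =-30*t^3 + 71*t^2 - 17*t - 30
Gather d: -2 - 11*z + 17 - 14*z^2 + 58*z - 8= -14*z^2 + 47*z + 7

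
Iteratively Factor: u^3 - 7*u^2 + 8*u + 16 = (u - 4)*(u^2 - 3*u - 4) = (u - 4)^2*(u + 1)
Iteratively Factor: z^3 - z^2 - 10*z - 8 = (z + 2)*(z^2 - 3*z - 4) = (z - 4)*(z + 2)*(z + 1)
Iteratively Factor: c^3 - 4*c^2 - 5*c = (c + 1)*(c^2 - 5*c) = c*(c + 1)*(c - 5)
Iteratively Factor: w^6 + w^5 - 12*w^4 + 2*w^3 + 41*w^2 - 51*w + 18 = (w - 1)*(w^5 + 2*w^4 - 10*w^3 - 8*w^2 + 33*w - 18) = (w - 1)^2*(w^4 + 3*w^3 - 7*w^2 - 15*w + 18) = (w - 1)^3*(w^3 + 4*w^2 - 3*w - 18) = (w - 1)^3*(w + 3)*(w^2 + w - 6) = (w - 2)*(w - 1)^3*(w + 3)*(w + 3)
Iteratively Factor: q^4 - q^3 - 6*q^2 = (q)*(q^3 - q^2 - 6*q) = q*(q + 2)*(q^2 - 3*q) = q*(q - 3)*(q + 2)*(q)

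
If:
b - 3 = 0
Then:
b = 3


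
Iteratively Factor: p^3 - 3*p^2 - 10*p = (p + 2)*(p^2 - 5*p) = p*(p + 2)*(p - 5)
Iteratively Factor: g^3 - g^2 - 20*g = (g)*(g^2 - g - 20) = g*(g - 5)*(g + 4)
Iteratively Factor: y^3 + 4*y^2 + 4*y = (y + 2)*(y^2 + 2*y) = (y + 2)^2*(y)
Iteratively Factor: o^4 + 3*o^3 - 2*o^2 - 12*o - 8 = (o + 2)*(o^3 + o^2 - 4*o - 4) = (o + 1)*(o + 2)*(o^2 - 4) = (o - 2)*(o + 1)*(o + 2)*(o + 2)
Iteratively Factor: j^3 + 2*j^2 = (j)*(j^2 + 2*j) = j^2*(j + 2)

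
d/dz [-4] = 0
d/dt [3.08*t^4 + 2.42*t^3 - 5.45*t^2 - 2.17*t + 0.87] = 12.32*t^3 + 7.26*t^2 - 10.9*t - 2.17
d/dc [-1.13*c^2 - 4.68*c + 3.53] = -2.26*c - 4.68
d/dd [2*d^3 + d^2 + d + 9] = 6*d^2 + 2*d + 1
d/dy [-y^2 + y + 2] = 1 - 2*y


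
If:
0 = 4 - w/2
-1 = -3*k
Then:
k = 1/3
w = 8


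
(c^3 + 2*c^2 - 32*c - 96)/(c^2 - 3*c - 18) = (c^2 + 8*c + 16)/(c + 3)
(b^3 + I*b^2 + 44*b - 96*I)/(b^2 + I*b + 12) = (b^2 + 4*I*b + 32)/(b + 4*I)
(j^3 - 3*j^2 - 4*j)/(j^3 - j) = (j - 4)/(j - 1)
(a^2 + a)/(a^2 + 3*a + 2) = a/(a + 2)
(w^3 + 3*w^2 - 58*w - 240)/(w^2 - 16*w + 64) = (w^2 + 11*w + 30)/(w - 8)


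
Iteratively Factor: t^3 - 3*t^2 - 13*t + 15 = (t - 5)*(t^2 + 2*t - 3) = (t - 5)*(t - 1)*(t + 3)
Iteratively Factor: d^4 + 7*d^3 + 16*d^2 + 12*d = (d + 2)*(d^3 + 5*d^2 + 6*d) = (d + 2)*(d + 3)*(d^2 + 2*d) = (d + 2)^2*(d + 3)*(d)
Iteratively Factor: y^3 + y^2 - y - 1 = (y + 1)*(y^2 - 1) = (y - 1)*(y + 1)*(y + 1)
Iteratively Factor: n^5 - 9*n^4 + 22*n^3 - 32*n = (n - 4)*(n^4 - 5*n^3 + 2*n^2 + 8*n) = (n - 4)*(n - 2)*(n^3 - 3*n^2 - 4*n) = n*(n - 4)*(n - 2)*(n^2 - 3*n - 4) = n*(n - 4)^2*(n - 2)*(n + 1)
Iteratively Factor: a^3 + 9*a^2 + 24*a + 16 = (a + 1)*(a^2 + 8*a + 16) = (a + 1)*(a + 4)*(a + 4)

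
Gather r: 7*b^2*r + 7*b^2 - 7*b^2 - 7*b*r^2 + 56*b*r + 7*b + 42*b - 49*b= -7*b*r^2 + r*(7*b^2 + 56*b)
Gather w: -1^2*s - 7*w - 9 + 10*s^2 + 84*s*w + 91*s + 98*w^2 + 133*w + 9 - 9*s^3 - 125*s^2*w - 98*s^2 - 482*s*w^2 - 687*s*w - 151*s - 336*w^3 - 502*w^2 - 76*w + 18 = -9*s^3 - 88*s^2 - 61*s - 336*w^3 + w^2*(-482*s - 404) + w*(-125*s^2 - 603*s + 50) + 18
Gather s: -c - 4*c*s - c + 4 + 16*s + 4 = -2*c + s*(16 - 4*c) + 8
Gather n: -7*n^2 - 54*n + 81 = -7*n^2 - 54*n + 81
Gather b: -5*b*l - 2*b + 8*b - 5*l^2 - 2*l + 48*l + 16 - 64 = b*(6 - 5*l) - 5*l^2 + 46*l - 48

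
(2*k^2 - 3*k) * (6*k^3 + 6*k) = 12*k^5 - 18*k^4 + 12*k^3 - 18*k^2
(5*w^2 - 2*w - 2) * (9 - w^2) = -5*w^4 + 2*w^3 + 47*w^2 - 18*w - 18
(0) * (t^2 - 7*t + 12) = 0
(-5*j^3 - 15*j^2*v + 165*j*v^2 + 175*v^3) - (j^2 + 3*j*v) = -5*j^3 - 15*j^2*v - j^2 + 165*j*v^2 - 3*j*v + 175*v^3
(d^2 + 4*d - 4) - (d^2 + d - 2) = 3*d - 2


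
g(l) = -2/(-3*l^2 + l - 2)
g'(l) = -2*(6*l - 1)/(-3*l^2 + l - 2)^2 = 2*(1 - 6*l)/(3*l^2 - l + 2)^2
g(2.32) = 0.13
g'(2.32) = -0.10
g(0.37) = 0.98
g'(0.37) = -0.59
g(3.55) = 0.06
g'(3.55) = -0.03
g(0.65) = 0.76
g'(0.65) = -0.85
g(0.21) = 1.04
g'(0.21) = -0.14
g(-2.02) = 0.12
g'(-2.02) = 0.10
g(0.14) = 1.04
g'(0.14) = 0.09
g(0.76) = 0.67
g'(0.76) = -0.81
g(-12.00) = 0.00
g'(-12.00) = 0.00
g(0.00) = 1.00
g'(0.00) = 0.50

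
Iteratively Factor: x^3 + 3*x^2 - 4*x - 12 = (x - 2)*(x^2 + 5*x + 6) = (x - 2)*(x + 2)*(x + 3)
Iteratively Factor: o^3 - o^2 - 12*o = (o + 3)*(o^2 - 4*o) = (o - 4)*(o + 3)*(o)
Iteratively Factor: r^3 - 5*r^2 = (r)*(r^2 - 5*r) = r^2*(r - 5)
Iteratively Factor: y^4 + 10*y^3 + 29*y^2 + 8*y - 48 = (y + 4)*(y^3 + 6*y^2 + 5*y - 12) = (y + 3)*(y + 4)*(y^2 + 3*y - 4) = (y + 3)*(y + 4)^2*(y - 1)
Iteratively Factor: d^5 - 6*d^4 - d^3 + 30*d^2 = (d)*(d^4 - 6*d^3 - d^2 + 30*d) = d*(d - 5)*(d^3 - d^2 - 6*d) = d*(d - 5)*(d - 3)*(d^2 + 2*d) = d*(d - 5)*(d - 3)*(d + 2)*(d)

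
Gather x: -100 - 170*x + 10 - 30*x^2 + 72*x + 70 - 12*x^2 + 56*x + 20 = -42*x^2 - 42*x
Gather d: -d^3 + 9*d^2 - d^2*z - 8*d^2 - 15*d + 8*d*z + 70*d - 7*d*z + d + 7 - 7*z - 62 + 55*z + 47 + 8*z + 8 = -d^3 + d^2*(1 - z) + d*(z + 56) + 56*z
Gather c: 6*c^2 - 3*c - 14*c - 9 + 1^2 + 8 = 6*c^2 - 17*c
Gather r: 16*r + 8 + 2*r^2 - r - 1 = 2*r^2 + 15*r + 7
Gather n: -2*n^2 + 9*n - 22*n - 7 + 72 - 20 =-2*n^2 - 13*n + 45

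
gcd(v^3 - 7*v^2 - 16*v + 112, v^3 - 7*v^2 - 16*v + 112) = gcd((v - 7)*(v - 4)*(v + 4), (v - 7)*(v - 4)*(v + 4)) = v^3 - 7*v^2 - 16*v + 112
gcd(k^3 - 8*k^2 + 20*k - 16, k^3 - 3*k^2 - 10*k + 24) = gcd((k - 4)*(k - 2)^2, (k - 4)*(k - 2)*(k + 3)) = k^2 - 6*k + 8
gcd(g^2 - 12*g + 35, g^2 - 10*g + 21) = g - 7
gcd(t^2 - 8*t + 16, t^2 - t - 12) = t - 4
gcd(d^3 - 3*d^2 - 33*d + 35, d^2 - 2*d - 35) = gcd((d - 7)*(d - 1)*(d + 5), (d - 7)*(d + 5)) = d^2 - 2*d - 35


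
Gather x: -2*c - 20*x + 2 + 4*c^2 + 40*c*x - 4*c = 4*c^2 - 6*c + x*(40*c - 20) + 2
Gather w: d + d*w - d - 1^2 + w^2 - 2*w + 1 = w^2 + w*(d - 2)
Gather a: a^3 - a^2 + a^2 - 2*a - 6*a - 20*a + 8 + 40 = a^3 - 28*a + 48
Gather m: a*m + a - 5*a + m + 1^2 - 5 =-4*a + m*(a + 1) - 4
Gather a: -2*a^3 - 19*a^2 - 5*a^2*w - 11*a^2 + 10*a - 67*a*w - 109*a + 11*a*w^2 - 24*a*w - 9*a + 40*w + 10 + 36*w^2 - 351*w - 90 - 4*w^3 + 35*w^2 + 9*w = -2*a^3 + a^2*(-5*w - 30) + a*(11*w^2 - 91*w - 108) - 4*w^3 + 71*w^2 - 302*w - 80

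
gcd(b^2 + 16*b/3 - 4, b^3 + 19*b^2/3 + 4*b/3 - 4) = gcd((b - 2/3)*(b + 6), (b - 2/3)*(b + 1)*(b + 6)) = b^2 + 16*b/3 - 4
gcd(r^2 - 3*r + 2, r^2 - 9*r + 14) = r - 2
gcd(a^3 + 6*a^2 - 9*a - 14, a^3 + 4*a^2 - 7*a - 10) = a^2 - a - 2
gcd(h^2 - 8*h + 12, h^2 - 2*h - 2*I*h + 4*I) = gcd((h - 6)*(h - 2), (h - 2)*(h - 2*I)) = h - 2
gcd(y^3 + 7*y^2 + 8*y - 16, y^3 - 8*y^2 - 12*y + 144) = y + 4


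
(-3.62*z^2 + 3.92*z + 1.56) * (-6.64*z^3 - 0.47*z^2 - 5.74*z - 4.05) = 24.0368*z^5 - 24.3274*z^4 + 8.578*z^3 - 8.573*z^2 - 24.8304*z - 6.318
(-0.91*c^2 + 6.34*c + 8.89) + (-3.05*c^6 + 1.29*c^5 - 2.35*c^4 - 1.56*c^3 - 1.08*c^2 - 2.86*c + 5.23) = -3.05*c^6 + 1.29*c^5 - 2.35*c^4 - 1.56*c^3 - 1.99*c^2 + 3.48*c + 14.12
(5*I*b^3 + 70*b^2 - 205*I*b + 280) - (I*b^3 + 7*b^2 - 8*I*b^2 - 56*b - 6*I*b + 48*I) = 4*I*b^3 + 63*b^2 + 8*I*b^2 + 56*b - 199*I*b + 280 - 48*I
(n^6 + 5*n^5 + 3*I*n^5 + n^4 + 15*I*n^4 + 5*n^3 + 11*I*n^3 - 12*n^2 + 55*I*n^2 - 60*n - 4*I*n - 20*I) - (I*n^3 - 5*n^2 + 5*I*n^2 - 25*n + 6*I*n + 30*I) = n^6 + 5*n^5 + 3*I*n^5 + n^4 + 15*I*n^4 + 5*n^3 + 10*I*n^3 - 7*n^2 + 50*I*n^2 - 35*n - 10*I*n - 50*I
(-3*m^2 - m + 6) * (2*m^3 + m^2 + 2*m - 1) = -6*m^5 - 5*m^4 + 5*m^3 + 7*m^2 + 13*m - 6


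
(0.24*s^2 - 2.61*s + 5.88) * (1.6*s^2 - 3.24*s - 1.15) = 0.384*s^4 - 4.9536*s^3 + 17.5884*s^2 - 16.0497*s - 6.762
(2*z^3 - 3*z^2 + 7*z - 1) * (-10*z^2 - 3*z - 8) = -20*z^5 + 24*z^4 - 77*z^3 + 13*z^2 - 53*z + 8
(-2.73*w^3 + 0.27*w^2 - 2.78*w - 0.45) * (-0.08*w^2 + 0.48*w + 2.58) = 0.2184*w^5 - 1.332*w^4 - 6.6914*w^3 - 0.6018*w^2 - 7.3884*w - 1.161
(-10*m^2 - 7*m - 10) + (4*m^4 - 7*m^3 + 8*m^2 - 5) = 4*m^4 - 7*m^3 - 2*m^2 - 7*m - 15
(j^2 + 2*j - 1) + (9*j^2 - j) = 10*j^2 + j - 1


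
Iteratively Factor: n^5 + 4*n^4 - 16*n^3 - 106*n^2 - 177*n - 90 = (n + 3)*(n^4 + n^3 - 19*n^2 - 49*n - 30) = (n - 5)*(n + 3)*(n^3 + 6*n^2 + 11*n + 6) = (n - 5)*(n + 2)*(n + 3)*(n^2 + 4*n + 3) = (n - 5)*(n + 2)*(n + 3)^2*(n + 1)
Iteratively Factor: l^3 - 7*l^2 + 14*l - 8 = (l - 1)*(l^2 - 6*l + 8) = (l - 4)*(l - 1)*(l - 2)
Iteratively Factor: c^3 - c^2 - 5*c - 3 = (c + 1)*(c^2 - 2*c - 3) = (c - 3)*(c + 1)*(c + 1)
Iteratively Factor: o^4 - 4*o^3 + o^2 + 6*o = (o)*(o^3 - 4*o^2 + o + 6) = o*(o - 2)*(o^2 - 2*o - 3) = o*(o - 3)*(o - 2)*(o + 1)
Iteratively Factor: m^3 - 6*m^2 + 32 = (m - 4)*(m^2 - 2*m - 8) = (m - 4)*(m + 2)*(m - 4)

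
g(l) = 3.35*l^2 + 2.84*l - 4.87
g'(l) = 6.7*l + 2.84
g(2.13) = 16.38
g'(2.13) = 17.11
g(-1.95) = 2.33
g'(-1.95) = -10.22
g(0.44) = -2.97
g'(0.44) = 5.79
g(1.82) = 11.40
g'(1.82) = 15.03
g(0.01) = -4.84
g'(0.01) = 2.91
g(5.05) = 94.91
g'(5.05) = 36.68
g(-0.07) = -5.05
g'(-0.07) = 2.37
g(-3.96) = 36.42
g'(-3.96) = -23.69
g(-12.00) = 443.45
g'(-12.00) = -77.56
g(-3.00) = 16.76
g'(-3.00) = -17.26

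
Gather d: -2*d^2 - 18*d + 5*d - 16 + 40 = -2*d^2 - 13*d + 24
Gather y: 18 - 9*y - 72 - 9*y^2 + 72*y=-9*y^2 + 63*y - 54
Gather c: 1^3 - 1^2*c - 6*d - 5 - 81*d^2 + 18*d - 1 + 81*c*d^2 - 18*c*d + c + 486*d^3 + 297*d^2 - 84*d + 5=c*(81*d^2 - 18*d) + 486*d^3 + 216*d^2 - 72*d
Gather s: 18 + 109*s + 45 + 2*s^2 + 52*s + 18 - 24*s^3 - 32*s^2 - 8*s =-24*s^3 - 30*s^2 + 153*s + 81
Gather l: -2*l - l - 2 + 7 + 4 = 9 - 3*l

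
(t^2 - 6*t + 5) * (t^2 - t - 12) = t^4 - 7*t^3 - t^2 + 67*t - 60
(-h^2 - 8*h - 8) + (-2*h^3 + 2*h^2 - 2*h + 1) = -2*h^3 + h^2 - 10*h - 7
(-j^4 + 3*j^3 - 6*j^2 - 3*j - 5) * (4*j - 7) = -4*j^5 + 19*j^4 - 45*j^3 + 30*j^2 + j + 35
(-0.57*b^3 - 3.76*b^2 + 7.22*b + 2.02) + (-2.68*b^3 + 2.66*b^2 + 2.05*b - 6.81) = -3.25*b^3 - 1.1*b^2 + 9.27*b - 4.79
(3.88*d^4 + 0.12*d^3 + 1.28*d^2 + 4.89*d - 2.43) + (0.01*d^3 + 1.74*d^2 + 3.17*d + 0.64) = 3.88*d^4 + 0.13*d^3 + 3.02*d^2 + 8.06*d - 1.79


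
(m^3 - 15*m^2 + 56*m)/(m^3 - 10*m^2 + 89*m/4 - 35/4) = 4*m*(m - 8)/(4*m^2 - 12*m + 5)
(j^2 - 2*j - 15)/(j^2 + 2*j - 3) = (j - 5)/(j - 1)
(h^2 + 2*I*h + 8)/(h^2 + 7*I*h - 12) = (h - 2*I)/(h + 3*I)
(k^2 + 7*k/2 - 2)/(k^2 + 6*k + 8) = (k - 1/2)/(k + 2)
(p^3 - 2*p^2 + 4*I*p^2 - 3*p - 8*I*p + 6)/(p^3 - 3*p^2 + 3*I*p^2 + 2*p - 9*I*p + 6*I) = (p + I)/(p - 1)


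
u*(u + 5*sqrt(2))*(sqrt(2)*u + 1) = sqrt(2)*u^3 + 11*u^2 + 5*sqrt(2)*u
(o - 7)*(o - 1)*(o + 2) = o^3 - 6*o^2 - 9*o + 14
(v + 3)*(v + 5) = v^2 + 8*v + 15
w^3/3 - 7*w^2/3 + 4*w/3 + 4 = (w/3 + 1/3)*(w - 6)*(w - 2)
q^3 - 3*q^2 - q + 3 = (q - 3)*(q - 1)*(q + 1)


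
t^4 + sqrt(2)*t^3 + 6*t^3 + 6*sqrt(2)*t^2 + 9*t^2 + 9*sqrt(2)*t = t*(t + 3)^2*(t + sqrt(2))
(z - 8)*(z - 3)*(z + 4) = z^3 - 7*z^2 - 20*z + 96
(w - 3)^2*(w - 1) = w^3 - 7*w^2 + 15*w - 9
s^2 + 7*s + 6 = (s + 1)*(s + 6)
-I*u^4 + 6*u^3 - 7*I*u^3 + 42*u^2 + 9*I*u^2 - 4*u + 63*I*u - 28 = (u + 7)*(u + I)*(u + 4*I)*(-I*u + 1)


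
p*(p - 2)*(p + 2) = p^3 - 4*p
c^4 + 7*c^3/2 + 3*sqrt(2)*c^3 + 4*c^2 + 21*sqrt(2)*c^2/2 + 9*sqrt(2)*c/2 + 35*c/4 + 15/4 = (c + 1/2)*(c + 3)*(c + sqrt(2)/2)*(c + 5*sqrt(2)/2)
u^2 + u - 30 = (u - 5)*(u + 6)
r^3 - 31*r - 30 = (r - 6)*(r + 1)*(r + 5)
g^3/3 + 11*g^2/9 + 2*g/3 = g*(g/3 + 1)*(g + 2/3)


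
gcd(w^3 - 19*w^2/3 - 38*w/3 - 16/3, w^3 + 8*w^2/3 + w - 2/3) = w + 1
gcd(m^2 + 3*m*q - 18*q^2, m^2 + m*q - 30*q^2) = m + 6*q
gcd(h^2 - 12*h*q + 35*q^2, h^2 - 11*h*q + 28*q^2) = -h + 7*q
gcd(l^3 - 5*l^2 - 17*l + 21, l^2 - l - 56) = 1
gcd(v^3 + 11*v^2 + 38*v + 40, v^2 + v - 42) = 1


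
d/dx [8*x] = 8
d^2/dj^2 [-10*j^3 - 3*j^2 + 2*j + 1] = -60*j - 6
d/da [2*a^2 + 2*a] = 4*a + 2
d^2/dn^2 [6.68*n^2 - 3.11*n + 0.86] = 13.3600000000000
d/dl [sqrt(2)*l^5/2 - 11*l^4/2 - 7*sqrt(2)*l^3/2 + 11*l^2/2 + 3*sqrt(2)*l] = 5*sqrt(2)*l^4/2 - 22*l^3 - 21*sqrt(2)*l^2/2 + 11*l + 3*sqrt(2)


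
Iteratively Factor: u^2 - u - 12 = (u + 3)*(u - 4)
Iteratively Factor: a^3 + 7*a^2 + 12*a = (a + 4)*(a^2 + 3*a) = (a + 3)*(a + 4)*(a)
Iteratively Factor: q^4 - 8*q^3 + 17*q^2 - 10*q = (q - 5)*(q^3 - 3*q^2 + 2*q) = (q - 5)*(q - 1)*(q^2 - 2*q) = (q - 5)*(q - 2)*(q - 1)*(q)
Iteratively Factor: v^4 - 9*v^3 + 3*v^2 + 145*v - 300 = (v - 5)*(v^3 - 4*v^2 - 17*v + 60) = (v - 5)*(v + 4)*(v^2 - 8*v + 15) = (v - 5)*(v - 3)*(v + 4)*(v - 5)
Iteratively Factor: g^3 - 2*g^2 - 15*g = (g + 3)*(g^2 - 5*g) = (g - 5)*(g + 3)*(g)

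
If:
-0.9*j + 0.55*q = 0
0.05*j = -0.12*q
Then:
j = 0.00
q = 0.00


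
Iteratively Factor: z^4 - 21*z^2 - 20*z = (z + 1)*(z^3 - z^2 - 20*z) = (z + 1)*(z + 4)*(z^2 - 5*z) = (z - 5)*(z + 1)*(z + 4)*(z)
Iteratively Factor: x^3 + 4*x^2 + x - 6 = (x + 3)*(x^2 + x - 2) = (x + 2)*(x + 3)*(x - 1)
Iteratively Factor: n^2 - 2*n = (n - 2)*(n)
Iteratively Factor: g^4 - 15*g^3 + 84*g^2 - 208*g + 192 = (g - 4)*(g^3 - 11*g^2 + 40*g - 48) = (g - 4)^2*(g^2 - 7*g + 12) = (g - 4)^2*(g - 3)*(g - 4)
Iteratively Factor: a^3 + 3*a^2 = (a + 3)*(a^2) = a*(a + 3)*(a)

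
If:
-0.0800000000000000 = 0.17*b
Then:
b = -0.47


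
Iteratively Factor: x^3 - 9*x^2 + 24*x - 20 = (x - 2)*(x^2 - 7*x + 10) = (x - 2)^2*(x - 5)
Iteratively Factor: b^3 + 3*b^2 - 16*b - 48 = (b - 4)*(b^2 + 7*b + 12) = (b - 4)*(b + 4)*(b + 3)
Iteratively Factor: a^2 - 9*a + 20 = (a - 4)*(a - 5)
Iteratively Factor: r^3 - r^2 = (r)*(r^2 - r) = r*(r - 1)*(r)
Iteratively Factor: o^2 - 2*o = (o)*(o - 2)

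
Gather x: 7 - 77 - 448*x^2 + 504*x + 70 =-448*x^2 + 504*x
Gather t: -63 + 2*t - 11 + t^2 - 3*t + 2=t^2 - t - 72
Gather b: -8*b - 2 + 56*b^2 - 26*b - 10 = 56*b^2 - 34*b - 12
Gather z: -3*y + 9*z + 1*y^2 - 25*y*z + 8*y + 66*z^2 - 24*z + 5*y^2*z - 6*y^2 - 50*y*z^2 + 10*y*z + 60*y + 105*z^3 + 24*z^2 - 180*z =-5*y^2 + 65*y + 105*z^3 + z^2*(90 - 50*y) + z*(5*y^2 - 15*y - 195)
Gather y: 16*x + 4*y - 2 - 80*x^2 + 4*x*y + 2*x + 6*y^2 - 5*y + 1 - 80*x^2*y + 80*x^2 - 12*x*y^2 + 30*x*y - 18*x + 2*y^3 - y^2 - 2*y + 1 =2*y^3 + y^2*(5 - 12*x) + y*(-80*x^2 + 34*x - 3)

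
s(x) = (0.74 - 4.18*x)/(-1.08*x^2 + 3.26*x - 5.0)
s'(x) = (0.74 - 4.18*x)*(2.16*x - 3.26)/(-1.08*x^2 + 3.26*x - 5.0)^2 - 4.18/(-1.08*x^2 + 3.26*x - 5.0) = (-4.5144*x^2 + 1.5984*x + 18.4876)/(1.1664*x^4 - 7.0416*x^3 + 21.4276*x^2 - 32.6*x + 25.0)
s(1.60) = 2.33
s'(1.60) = 1.46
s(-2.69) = -0.56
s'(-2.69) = -0.04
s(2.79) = 2.53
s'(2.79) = -0.66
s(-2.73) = -0.55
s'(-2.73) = -0.04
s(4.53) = 1.47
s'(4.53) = -0.44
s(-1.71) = -0.57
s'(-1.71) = 0.01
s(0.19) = 0.01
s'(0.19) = 0.95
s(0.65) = 0.59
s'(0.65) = 1.58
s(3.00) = 2.39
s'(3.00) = -0.71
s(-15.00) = -0.21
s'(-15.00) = -0.01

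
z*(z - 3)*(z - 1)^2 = z^4 - 5*z^3 + 7*z^2 - 3*z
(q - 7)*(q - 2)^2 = q^3 - 11*q^2 + 32*q - 28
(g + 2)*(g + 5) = g^2 + 7*g + 10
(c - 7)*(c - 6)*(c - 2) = c^3 - 15*c^2 + 68*c - 84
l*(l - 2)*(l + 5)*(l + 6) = l^4 + 9*l^3 + 8*l^2 - 60*l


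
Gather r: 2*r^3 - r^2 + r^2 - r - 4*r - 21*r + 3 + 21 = 2*r^3 - 26*r + 24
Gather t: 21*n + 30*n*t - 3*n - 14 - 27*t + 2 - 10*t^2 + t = 18*n - 10*t^2 + t*(30*n - 26) - 12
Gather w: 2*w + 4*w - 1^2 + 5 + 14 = 6*w + 18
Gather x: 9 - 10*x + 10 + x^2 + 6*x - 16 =x^2 - 4*x + 3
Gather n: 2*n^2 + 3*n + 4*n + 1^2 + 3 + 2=2*n^2 + 7*n + 6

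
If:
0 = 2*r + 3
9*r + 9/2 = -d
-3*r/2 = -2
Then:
No Solution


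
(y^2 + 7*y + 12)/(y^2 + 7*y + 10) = (y^2 + 7*y + 12)/(y^2 + 7*y + 10)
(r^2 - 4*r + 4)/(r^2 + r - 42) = (r^2 - 4*r + 4)/(r^2 + r - 42)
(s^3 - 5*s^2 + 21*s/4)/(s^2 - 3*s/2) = s - 7/2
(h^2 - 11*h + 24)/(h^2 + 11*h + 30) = (h^2 - 11*h + 24)/(h^2 + 11*h + 30)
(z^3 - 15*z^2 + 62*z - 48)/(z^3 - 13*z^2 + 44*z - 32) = (z - 6)/(z - 4)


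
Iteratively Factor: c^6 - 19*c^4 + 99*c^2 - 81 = (c + 3)*(c^5 - 3*c^4 - 10*c^3 + 30*c^2 + 9*c - 27) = (c - 1)*(c + 3)*(c^4 - 2*c^3 - 12*c^2 + 18*c + 27) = (c - 3)*(c - 1)*(c + 3)*(c^3 + c^2 - 9*c - 9) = (c - 3)*(c - 1)*(c + 3)^2*(c^2 - 2*c - 3) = (c - 3)*(c - 1)*(c + 1)*(c + 3)^2*(c - 3)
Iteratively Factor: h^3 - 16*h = (h)*(h^2 - 16) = h*(h + 4)*(h - 4)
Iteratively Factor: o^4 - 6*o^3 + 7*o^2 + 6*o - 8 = (o + 1)*(o^3 - 7*o^2 + 14*o - 8) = (o - 1)*(o + 1)*(o^2 - 6*o + 8) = (o - 2)*(o - 1)*(o + 1)*(o - 4)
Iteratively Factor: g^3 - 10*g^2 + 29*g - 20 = (g - 4)*(g^2 - 6*g + 5) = (g - 5)*(g - 4)*(g - 1)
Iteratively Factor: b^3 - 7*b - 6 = (b + 1)*(b^2 - b - 6) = (b - 3)*(b + 1)*(b + 2)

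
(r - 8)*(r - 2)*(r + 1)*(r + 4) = r^4 - 5*r^3 - 30*r^2 + 40*r + 64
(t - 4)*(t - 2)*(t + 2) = t^3 - 4*t^2 - 4*t + 16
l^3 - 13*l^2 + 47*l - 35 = (l - 7)*(l - 5)*(l - 1)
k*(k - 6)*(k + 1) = k^3 - 5*k^2 - 6*k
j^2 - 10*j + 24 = (j - 6)*(j - 4)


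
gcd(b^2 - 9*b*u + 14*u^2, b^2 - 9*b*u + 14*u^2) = b^2 - 9*b*u + 14*u^2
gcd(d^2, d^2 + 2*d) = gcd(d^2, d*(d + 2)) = d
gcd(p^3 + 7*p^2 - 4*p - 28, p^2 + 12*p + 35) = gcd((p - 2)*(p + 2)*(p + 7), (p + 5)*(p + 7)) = p + 7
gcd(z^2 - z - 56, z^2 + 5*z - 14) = z + 7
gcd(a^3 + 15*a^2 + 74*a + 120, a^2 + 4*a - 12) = a + 6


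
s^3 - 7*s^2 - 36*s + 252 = (s - 7)*(s - 6)*(s + 6)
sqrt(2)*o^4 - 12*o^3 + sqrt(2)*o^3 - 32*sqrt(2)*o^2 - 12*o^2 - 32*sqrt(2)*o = o*(o - 8*sqrt(2))*(o + 2*sqrt(2))*(sqrt(2)*o + sqrt(2))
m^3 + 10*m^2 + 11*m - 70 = (m - 2)*(m + 5)*(m + 7)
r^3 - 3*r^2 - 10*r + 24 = (r - 4)*(r - 2)*(r + 3)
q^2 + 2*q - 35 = (q - 5)*(q + 7)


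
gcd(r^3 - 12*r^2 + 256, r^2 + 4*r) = r + 4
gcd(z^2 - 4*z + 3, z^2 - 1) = z - 1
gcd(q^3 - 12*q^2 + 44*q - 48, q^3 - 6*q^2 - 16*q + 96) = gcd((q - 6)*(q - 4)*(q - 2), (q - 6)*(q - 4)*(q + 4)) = q^2 - 10*q + 24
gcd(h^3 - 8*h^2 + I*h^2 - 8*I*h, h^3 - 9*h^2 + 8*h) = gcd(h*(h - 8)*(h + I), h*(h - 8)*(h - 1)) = h^2 - 8*h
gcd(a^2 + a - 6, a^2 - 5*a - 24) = a + 3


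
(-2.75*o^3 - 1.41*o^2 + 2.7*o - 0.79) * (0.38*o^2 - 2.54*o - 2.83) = -1.045*o^5 + 6.4492*o^4 + 12.3899*o^3 - 3.1679*o^2 - 5.6344*o + 2.2357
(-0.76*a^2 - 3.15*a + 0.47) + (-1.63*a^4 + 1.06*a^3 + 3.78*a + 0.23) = -1.63*a^4 + 1.06*a^3 - 0.76*a^2 + 0.63*a + 0.7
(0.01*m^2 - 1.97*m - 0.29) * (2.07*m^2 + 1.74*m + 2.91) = 0.0207*m^4 - 4.0605*m^3 - 3.999*m^2 - 6.2373*m - 0.8439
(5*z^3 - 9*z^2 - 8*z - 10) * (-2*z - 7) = -10*z^4 - 17*z^3 + 79*z^2 + 76*z + 70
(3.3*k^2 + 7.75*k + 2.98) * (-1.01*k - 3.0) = -3.333*k^3 - 17.7275*k^2 - 26.2598*k - 8.94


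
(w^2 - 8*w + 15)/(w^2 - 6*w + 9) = (w - 5)/(w - 3)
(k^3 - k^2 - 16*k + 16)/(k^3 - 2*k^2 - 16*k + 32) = (k - 1)/(k - 2)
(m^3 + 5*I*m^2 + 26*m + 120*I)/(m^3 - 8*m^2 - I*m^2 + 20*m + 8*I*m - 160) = (m + 6*I)/(m - 8)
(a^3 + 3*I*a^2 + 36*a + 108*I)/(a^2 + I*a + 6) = (a^2 + 36)/(a - 2*I)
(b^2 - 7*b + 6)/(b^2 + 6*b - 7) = (b - 6)/(b + 7)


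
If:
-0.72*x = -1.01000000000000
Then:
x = 1.40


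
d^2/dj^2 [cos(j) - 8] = -cos(j)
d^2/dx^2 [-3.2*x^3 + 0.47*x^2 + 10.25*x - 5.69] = 0.94 - 19.2*x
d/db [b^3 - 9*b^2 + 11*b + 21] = 3*b^2 - 18*b + 11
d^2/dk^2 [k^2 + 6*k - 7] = 2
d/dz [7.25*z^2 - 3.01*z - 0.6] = 14.5*z - 3.01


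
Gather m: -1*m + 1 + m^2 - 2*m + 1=m^2 - 3*m + 2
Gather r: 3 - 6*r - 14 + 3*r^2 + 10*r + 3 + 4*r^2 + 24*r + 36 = 7*r^2 + 28*r + 28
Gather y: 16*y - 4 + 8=16*y + 4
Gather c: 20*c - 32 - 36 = 20*c - 68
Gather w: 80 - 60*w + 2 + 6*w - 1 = 81 - 54*w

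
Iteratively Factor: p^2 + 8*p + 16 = (p + 4)*(p + 4)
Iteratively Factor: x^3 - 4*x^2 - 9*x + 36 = (x + 3)*(x^2 - 7*x + 12) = (x - 3)*(x + 3)*(x - 4)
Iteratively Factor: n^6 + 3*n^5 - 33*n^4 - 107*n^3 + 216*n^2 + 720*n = (n + 4)*(n^5 - n^4 - 29*n^3 + 9*n^2 + 180*n) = (n + 4)^2*(n^4 - 5*n^3 - 9*n^2 + 45*n) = (n + 3)*(n + 4)^2*(n^3 - 8*n^2 + 15*n) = (n - 3)*(n + 3)*(n + 4)^2*(n^2 - 5*n) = (n - 5)*(n - 3)*(n + 3)*(n + 4)^2*(n)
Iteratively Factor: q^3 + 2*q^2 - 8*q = (q + 4)*(q^2 - 2*q) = q*(q + 4)*(q - 2)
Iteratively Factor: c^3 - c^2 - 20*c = (c - 5)*(c^2 + 4*c) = (c - 5)*(c + 4)*(c)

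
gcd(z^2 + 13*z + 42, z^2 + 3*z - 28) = z + 7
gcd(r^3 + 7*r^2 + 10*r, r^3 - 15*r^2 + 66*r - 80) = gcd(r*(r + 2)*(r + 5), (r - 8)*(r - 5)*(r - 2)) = 1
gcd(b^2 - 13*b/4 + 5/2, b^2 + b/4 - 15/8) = b - 5/4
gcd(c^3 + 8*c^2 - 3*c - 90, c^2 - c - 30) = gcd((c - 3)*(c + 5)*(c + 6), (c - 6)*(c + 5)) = c + 5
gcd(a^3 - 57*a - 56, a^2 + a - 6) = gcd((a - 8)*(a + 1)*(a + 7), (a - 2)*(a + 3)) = 1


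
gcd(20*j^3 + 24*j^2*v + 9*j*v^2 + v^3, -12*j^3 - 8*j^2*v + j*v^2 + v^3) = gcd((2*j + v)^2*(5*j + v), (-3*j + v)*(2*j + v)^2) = 4*j^2 + 4*j*v + v^2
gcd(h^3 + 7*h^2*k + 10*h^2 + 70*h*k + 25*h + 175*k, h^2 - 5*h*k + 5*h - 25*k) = h + 5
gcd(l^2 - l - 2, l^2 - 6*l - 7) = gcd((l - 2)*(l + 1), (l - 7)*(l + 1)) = l + 1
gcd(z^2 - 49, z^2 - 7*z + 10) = 1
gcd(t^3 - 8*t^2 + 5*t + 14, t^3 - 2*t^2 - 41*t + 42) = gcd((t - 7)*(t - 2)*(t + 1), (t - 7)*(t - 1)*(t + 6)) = t - 7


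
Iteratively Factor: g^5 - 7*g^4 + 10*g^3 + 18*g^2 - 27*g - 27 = (g + 1)*(g^4 - 8*g^3 + 18*g^2 - 27) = (g - 3)*(g + 1)*(g^3 - 5*g^2 + 3*g + 9) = (g - 3)^2*(g + 1)*(g^2 - 2*g - 3) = (g - 3)^3*(g + 1)*(g + 1)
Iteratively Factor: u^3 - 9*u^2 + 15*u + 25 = (u + 1)*(u^2 - 10*u + 25) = (u - 5)*(u + 1)*(u - 5)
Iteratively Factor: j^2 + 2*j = (j)*(j + 2)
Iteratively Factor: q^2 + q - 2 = (q + 2)*(q - 1)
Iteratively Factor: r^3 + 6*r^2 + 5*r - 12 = (r + 4)*(r^2 + 2*r - 3) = (r + 3)*(r + 4)*(r - 1)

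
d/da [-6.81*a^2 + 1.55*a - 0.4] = 1.55 - 13.62*a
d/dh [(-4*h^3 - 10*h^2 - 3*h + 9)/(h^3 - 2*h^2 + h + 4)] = (18*h^4 - 2*h^3 - 91*h^2 - 44*h - 21)/(h^6 - 4*h^5 + 6*h^4 + 4*h^3 - 15*h^2 + 8*h + 16)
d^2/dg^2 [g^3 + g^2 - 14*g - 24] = 6*g + 2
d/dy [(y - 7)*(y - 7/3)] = 2*y - 28/3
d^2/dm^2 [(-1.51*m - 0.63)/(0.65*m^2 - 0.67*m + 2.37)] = (-(1.3*m - 0.67)*(1.51*m + 0.63)*(2.6*m - 1.34) + (5.889*m - 1.2044)*(0.65*m^2 - 0.67*m + 2.37))/(0.65*m^2 - 0.67*m + 2.37)^3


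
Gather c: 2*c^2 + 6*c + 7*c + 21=2*c^2 + 13*c + 21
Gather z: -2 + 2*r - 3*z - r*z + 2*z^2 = 2*r + 2*z^2 + z*(-r - 3) - 2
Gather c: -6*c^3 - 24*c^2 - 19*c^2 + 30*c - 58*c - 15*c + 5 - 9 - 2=-6*c^3 - 43*c^2 - 43*c - 6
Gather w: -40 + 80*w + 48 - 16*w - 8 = 64*w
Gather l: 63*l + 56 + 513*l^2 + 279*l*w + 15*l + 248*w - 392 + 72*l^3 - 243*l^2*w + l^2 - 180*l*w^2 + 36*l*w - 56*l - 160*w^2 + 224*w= 72*l^3 + l^2*(514 - 243*w) + l*(-180*w^2 + 315*w + 22) - 160*w^2 + 472*w - 336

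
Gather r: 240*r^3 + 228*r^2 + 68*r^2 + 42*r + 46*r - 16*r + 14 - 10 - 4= 240*r^3 + 296*r^2 + 72*r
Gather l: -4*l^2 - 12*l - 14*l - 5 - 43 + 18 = -4*l^2 - 26*l - 30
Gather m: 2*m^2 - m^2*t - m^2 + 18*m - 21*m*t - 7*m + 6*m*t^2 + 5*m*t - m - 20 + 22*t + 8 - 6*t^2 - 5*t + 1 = m^2*(1 - t) + m*(6*t^2 - 16*t + 10) - 6*t^2 + 17*t - 11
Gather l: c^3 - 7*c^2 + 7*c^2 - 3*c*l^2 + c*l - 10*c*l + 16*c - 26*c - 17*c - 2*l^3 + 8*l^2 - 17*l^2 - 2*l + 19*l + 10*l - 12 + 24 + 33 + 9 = c^3 - 27*c - 2*l^3 + l^2*(-3*c - 9) + l*(27 - 9*c) + 54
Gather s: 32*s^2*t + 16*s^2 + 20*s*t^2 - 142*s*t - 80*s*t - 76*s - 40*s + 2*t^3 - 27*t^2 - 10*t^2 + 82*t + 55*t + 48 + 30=s^2*(32*t + 16) + s*(20*t^2 - 222*t - 116) + 2*t^3 - 37*t^2 + 137*t + 78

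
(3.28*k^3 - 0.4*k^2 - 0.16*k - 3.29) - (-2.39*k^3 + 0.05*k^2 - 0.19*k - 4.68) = 5.67*k^3 - 0.45*k^2 + 0.03*k + 1.39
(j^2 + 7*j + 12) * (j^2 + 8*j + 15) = j^4 + 15*j^3 + 83*j^2 + 201*j + 180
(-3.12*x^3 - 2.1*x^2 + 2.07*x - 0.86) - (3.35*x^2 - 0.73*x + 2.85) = -3.12*x^3 - 5.45*x^2 + 2.8*x - 3.71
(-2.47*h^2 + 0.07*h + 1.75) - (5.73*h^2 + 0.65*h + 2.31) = -8.2*h^2 - 0.58*h - 0.56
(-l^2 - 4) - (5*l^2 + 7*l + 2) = -6*l^2 - 7*l - 6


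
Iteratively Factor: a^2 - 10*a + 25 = (a - 5)*(a - 5)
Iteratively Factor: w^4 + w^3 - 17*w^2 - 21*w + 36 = (w + 3)*(w^3 - 2*w^2 - 11*w + 12) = (w - 1)*(w + 3)*(w^2 - w - 12) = (w - 1)*(w + 3)^2*(w - 4)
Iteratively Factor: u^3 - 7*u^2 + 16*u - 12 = (u - 3)*(u^2 - 4*u + 4) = (u - 3)*(u - 2)*(u - 2)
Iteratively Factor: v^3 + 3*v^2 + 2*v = (v)*(v^2 + 3*v + 2) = v*(v + 2)*(v + 1)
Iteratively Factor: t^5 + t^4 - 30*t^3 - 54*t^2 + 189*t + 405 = (t + 3)*(t^4 - 2*t^3 - 24*t^2 + 18*t + 135) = (t + 3)^2*(t^3 - 5*t^2 - 9*t + 45) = (t + 3)^3*(t^2 - 8*t + 15) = (t - 3)*(t + 3)^3*(t - 5)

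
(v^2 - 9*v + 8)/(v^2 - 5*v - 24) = (v - 1)/(v + 3)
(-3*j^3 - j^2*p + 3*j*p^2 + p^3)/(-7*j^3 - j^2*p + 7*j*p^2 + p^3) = (3*j + p)/(7*j + p)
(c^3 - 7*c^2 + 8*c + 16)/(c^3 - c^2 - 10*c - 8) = (c - 4)/(c + 2)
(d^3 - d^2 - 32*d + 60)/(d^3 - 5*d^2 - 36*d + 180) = (d - 2)/(d - 6)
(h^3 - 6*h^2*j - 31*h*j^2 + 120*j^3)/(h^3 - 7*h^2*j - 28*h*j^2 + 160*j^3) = (h - 3*j)/(h - 4*j)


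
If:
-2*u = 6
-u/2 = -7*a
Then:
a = -3/14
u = -3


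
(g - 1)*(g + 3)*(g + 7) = g^3 + 9*g^2 + 11*g - 21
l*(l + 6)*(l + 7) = l^3 + 13*l^2 + 42*l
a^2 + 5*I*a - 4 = (a + I)*(a + 4*I)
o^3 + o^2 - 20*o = o*(o - 4)*(o + 5)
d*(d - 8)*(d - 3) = d^3 - 11*d^2 + 24*d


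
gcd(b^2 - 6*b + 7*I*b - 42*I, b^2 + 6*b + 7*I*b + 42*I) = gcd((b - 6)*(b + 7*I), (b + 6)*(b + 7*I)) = b + 7*I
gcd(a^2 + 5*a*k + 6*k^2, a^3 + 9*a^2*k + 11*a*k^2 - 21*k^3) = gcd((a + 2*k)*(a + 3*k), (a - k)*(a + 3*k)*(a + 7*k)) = a + 3*k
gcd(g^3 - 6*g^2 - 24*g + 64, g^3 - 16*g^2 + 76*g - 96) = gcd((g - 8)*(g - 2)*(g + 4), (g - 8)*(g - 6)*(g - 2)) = g^2 - 10*g + 16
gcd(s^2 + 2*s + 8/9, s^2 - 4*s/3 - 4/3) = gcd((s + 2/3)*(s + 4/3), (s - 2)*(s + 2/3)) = s + 2/3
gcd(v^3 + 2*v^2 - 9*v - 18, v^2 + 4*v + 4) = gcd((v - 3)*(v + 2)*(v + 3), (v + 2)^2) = v + 2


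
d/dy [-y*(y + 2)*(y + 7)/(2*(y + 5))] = (-y^3 - 12*y^2 - 45*y - 35)/(y^2 + 10*y + 25)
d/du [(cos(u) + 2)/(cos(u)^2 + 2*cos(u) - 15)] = (cos(u)^2 + 4*cos(u) + 19)*sin(u)/(cos(u)^2 + 2*cos(u) - 15)^2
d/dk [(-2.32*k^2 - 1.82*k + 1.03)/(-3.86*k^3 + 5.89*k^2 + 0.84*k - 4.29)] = (-8.9552*k^4 - 14.0504*k^3 + 20.6984*k^2 + 7.7722*k + 6.9426)/(14.8996*k^6 - 45.4708*k^5 + 28.2073*k^4 + 43.014*k^3 - 49.8306*k^2 - 7.2072*k + 18.4041)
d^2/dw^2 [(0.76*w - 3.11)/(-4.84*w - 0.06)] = 146.14864/(4.84*w + 0.06)^3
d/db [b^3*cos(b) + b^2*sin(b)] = b*(-b^2*sin(b) + 4*b*cos(b) + 2*sin(b))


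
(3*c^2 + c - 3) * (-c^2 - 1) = -3*c^4 - c^3 - c + 3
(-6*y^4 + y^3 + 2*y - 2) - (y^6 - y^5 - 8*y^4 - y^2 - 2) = -y^6 + y^5 + 2*y^4 + y^3 + y^2 + 2*y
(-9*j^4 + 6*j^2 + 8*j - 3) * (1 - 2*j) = 18*j^5 - 9*j^4 - 12*j^3 - 10*j^2 + 14*j - 3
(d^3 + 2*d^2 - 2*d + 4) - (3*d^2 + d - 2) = d^3 - d^2 - 3*d + 6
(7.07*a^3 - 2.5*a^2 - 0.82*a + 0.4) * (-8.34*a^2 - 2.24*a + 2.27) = -58.9638*a^5 + 5.0132*a^4 + 28.4877*a^3 - 7.1742*a^2 - 2.7574*a + 0.908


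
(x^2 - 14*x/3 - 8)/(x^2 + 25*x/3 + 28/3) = (x - 6)/(x + 7)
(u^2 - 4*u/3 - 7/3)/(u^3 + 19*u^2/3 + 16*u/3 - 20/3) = (3*u^2 - 4*u - 7)/(3*u^3 + 19*u^2 + 16*u - 20)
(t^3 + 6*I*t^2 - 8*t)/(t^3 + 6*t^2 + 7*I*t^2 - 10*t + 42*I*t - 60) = t*(t + 4*I)/(t^2 + t*(6 + 5*I) + 30*I)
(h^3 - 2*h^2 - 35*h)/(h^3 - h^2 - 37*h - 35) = h/(h + 1)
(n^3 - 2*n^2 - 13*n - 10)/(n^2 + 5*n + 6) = (n^2 - 4*n - 5)/(n + 3)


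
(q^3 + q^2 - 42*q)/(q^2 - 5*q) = (q^2 + q - 42)/(q - 5)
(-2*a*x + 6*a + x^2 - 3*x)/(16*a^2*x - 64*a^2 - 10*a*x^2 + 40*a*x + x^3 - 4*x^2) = (x - 3)/(-8*a*x + 32*a + x^2 - 4*x)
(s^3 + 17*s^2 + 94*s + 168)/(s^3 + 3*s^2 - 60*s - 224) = (s + 6)/(s - 8)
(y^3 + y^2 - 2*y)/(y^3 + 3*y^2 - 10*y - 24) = y*(y - 1)/(y^2 + y - 12)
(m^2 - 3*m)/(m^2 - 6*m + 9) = m/(m - 3)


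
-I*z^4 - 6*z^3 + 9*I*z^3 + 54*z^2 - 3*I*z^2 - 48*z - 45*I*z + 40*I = (z - 8)*(z - 5*I)*(z - I)*(-I*z + I)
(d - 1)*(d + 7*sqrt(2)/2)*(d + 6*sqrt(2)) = d^3 - d^2 + 19*sqrt(2)*d^2/2 - 19*sqrt(2)*d/2 + 42*d - 42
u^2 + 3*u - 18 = (u - 3)*(u + 6)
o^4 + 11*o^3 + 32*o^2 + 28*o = o*(o + 2)^2*(o + 7)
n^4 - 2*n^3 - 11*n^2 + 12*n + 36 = (n - 3)^2*(n + 2)^2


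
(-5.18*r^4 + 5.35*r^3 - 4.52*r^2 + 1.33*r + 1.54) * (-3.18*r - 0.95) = 16.4724*r^5 - 12.092*r^4 + 9.2911*r^3 + 0.0645999999999995*r^2 - 6.1607*r - 1.463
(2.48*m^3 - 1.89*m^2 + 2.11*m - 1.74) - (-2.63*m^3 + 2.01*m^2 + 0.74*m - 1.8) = 5.11*m^3 - 3.9*m^2 + 1.37*m + 0.0600000000000001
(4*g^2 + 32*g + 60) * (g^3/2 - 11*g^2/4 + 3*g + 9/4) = 2*g^5 + 5*g^4 - 46*g^3 - 60*g^2 + 252*g + 135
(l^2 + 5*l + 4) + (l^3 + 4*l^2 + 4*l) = l^3 + 5*l^2 + 9*l + 4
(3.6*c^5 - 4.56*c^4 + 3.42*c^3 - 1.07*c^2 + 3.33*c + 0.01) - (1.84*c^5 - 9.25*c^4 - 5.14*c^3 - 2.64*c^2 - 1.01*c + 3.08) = 1.76*c^5 + 4.69*c^4 + 8.56*c^3 + 1.57*c^2 + 4.34*c - 3.07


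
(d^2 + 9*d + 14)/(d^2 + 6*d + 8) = (d + 7)/(d + 4)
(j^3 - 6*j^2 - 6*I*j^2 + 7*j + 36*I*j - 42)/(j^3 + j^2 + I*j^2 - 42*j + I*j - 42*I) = (j - 7*I)/(j + 7)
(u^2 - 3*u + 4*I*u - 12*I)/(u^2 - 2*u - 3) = (u + 4*I)/(u + 1)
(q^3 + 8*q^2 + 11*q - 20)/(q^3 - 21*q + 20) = (q + 4)/(q - 4)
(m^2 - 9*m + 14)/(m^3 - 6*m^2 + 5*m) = (m^2 - 9*m + 14)/(m*(m^2 - 6*m + 5))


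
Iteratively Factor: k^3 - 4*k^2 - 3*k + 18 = (k - 3)*(k^2 - k - 6) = (k - 3)*(k + 2)*(k - 3)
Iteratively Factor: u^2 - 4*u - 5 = (u + 1)*(u - 5)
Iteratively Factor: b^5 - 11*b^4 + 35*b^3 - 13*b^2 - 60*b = (b - 5)*(b^4 - 6*b^3 + 5*b^2 + 12*b) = b*(b - 5)*(b^3 - 6*b^2 + 5*b + 12) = b*(b - 5)*(b - 3)*(b^2 - 3*b - 4) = b*(b - 5)*(b - 3)*(b + 1)*(b - 4)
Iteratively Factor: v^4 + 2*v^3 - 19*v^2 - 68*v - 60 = (v - 5)*(v^3 + 7*v^2 + 16*v + 12) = (v - 5)*(v + 3)*(v^2 + 4*v + 4) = (v - 5)*(v + 2)*(v + 3)*(v + 2)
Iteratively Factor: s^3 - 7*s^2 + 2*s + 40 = (s - 5)*(s^2 - 2*s - 8) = (s - 5)*(s + 2)*(s - 4)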